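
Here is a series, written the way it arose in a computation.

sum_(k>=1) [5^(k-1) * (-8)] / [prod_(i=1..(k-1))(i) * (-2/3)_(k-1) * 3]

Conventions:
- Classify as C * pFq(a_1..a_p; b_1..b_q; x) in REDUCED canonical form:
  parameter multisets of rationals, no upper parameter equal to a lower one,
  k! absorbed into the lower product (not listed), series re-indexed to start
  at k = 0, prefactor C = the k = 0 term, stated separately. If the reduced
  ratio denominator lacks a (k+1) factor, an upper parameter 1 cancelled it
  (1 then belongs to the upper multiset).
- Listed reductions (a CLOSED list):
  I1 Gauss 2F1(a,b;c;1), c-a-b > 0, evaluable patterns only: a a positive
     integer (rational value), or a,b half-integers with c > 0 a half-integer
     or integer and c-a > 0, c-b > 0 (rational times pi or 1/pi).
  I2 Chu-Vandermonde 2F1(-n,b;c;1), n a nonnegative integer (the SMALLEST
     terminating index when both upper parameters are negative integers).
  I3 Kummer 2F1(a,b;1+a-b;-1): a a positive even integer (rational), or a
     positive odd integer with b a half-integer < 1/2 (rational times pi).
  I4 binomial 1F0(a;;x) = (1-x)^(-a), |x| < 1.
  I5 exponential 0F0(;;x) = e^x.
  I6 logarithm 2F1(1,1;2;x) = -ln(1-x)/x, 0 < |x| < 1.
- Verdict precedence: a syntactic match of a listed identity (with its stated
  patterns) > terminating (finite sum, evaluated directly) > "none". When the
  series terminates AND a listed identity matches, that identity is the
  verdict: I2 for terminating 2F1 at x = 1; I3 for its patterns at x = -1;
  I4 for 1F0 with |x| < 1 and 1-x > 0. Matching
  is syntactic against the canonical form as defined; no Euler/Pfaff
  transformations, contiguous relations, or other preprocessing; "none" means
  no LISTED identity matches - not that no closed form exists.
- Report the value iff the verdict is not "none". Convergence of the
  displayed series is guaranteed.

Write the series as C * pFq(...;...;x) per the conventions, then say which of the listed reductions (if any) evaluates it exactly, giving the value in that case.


Prefactor -8/3, argument 5: 0F1 with upper {-} over lower {-2/3}. Verdict: none. Every listed pattern misses the 0F1 form at 5, upper {-}.

First insight: t_0 = -8/3 here, and the product of the first k integers (prefactor -8/3) is k!.
Adjacent-term ratio: r(k) = 5 * 1 / [(k-2/3) (k+1)] - rational; roots negated = parameters, x = 5, C = -8/3.


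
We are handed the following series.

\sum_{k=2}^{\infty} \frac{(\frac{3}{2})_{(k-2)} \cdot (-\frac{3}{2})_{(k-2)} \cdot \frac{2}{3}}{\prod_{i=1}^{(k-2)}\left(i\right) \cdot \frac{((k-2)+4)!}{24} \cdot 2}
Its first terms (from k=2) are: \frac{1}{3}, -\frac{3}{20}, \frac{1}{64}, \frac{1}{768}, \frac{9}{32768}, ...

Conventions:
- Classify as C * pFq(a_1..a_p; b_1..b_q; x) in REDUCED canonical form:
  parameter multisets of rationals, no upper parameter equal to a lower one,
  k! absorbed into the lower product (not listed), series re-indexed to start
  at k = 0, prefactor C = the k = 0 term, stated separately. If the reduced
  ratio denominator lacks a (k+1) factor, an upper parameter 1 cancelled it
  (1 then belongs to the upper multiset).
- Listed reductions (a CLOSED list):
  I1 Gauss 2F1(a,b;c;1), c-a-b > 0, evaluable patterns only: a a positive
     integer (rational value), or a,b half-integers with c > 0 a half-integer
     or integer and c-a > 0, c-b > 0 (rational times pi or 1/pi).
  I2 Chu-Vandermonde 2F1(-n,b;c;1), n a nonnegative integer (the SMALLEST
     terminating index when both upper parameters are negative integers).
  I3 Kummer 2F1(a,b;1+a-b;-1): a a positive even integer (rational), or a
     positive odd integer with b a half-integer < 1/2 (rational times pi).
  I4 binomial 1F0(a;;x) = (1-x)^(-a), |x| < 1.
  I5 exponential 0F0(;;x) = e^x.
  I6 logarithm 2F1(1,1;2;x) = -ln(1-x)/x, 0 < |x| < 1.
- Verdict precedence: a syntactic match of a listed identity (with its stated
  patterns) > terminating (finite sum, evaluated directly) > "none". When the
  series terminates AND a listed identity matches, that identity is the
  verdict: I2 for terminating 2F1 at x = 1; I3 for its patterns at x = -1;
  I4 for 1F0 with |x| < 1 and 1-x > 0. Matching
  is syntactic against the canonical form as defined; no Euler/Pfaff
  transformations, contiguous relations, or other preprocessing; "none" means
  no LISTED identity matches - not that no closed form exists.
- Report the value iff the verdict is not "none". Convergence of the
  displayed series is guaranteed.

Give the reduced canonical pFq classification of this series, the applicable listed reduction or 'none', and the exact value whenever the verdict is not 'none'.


Reduced: x = 1, 2F1, upper = {-\frac{3}{2}, \frac{3}{2}}, lower = {5}, C = \frac{1}{3}. Verdict: Gauss's theorem I1 (half-integer case) matches (x = 1; upper {-\frac{3}{2}, \frac{3}{2}} half-integers, c = 5 in the evaluable pattern). Its exact value is \frac{32768}{51975} / \pi.

Key step: t_0 being \frac{1}{3}, the product of the first k integers (C = 1/3) is k!.
Consecutive-term ratio: r(k) = 1 * (k-\frac{3}{2}) (k+\frac{3}{2}) / [(k+5) (k+1)] - rational in k. x = 1; t_0 = \frac{1}{3}; negate the roots.


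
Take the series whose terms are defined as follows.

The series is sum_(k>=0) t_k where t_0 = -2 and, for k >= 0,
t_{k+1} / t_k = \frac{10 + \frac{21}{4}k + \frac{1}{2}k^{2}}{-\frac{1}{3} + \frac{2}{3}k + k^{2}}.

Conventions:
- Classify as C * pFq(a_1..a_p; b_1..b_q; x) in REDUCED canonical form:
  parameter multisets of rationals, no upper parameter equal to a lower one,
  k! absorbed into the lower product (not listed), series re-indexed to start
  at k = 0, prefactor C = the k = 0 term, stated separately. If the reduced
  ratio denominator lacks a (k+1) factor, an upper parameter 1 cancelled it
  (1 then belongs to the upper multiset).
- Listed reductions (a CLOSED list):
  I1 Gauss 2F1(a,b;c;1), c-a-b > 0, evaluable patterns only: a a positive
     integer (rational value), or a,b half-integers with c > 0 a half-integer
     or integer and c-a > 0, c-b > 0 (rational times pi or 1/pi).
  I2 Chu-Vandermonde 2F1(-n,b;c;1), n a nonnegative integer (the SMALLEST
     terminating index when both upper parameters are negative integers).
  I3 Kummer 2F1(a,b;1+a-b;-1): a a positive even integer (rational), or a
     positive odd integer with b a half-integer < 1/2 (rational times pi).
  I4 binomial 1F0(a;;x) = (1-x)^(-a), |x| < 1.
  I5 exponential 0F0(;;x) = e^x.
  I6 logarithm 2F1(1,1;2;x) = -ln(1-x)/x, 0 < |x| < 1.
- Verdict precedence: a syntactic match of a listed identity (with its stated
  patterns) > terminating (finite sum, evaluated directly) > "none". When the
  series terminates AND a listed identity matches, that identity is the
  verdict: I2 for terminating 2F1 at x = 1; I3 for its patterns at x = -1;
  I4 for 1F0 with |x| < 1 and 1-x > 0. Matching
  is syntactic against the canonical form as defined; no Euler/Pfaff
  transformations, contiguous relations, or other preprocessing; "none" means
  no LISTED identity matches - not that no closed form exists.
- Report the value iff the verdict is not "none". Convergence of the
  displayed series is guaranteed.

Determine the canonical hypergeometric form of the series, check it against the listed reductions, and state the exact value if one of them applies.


The tell: t_0 being -2, factor the ratio over Q (prefactor -2): negated roots = parameters.
Adjacent-term ratio: r(k) = \frac{1}{2} * (k+\frac{5}{2}) (k+8) / [(k-\frac{1}{3}) (k+1)] - rational in k. x = \frac{1}{2}; t_0 = -2; negate the roots.

Classification (C = -2): 2F1 with upper {\frac{5}{2}, 8}, lower {-\frac{1}{3}}, argument x = \frac{1}{2}. Verdict: none. A 2F1 with upper {\frac{5}{2}, 8} fits none of I1-I6 at x = \frac{1}{2}; the sum runs forever.


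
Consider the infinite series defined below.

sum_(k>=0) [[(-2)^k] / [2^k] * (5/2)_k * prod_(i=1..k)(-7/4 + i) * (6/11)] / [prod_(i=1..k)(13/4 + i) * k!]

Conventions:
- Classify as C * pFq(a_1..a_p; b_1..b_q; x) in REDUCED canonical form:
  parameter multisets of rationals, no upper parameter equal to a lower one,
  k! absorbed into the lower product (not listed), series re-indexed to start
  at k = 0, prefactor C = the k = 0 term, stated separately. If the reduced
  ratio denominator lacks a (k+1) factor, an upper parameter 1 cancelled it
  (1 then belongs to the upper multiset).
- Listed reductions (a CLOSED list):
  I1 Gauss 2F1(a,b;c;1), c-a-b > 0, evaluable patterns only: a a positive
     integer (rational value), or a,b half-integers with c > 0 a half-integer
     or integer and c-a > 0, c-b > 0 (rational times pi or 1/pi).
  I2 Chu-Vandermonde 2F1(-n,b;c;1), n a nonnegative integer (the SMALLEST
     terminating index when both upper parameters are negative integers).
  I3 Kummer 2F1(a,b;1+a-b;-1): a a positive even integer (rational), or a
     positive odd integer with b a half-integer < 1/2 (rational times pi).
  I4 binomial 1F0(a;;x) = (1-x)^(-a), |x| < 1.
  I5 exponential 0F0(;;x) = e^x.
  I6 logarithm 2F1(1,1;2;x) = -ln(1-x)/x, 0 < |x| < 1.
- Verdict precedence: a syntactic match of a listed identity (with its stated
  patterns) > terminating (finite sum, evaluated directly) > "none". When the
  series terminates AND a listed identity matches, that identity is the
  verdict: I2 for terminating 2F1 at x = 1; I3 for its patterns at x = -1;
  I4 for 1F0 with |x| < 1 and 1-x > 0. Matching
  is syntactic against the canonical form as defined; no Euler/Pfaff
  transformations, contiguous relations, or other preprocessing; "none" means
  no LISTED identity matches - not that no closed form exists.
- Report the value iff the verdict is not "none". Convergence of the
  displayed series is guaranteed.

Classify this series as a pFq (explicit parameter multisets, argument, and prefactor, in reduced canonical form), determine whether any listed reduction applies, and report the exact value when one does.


Prefactor 6/11, argument -1: 2F1 with upper {-3/4, 5/2} over lower {17/4}. Verdict: no listed reduction: x = -1 and upper {-3/4, 5/2} fail every I1-I6 pattern.

Key step: t_0 being 6/11, the lower running product (C = 6/11) is a rising factorial.
Ratio: r(k) = (-1) * (k-3/4) (k+5/2) / [(k+17/4) (k+1)] - poly over poly, x = (-1) from leading terms; C = 6/11 at k = 0.


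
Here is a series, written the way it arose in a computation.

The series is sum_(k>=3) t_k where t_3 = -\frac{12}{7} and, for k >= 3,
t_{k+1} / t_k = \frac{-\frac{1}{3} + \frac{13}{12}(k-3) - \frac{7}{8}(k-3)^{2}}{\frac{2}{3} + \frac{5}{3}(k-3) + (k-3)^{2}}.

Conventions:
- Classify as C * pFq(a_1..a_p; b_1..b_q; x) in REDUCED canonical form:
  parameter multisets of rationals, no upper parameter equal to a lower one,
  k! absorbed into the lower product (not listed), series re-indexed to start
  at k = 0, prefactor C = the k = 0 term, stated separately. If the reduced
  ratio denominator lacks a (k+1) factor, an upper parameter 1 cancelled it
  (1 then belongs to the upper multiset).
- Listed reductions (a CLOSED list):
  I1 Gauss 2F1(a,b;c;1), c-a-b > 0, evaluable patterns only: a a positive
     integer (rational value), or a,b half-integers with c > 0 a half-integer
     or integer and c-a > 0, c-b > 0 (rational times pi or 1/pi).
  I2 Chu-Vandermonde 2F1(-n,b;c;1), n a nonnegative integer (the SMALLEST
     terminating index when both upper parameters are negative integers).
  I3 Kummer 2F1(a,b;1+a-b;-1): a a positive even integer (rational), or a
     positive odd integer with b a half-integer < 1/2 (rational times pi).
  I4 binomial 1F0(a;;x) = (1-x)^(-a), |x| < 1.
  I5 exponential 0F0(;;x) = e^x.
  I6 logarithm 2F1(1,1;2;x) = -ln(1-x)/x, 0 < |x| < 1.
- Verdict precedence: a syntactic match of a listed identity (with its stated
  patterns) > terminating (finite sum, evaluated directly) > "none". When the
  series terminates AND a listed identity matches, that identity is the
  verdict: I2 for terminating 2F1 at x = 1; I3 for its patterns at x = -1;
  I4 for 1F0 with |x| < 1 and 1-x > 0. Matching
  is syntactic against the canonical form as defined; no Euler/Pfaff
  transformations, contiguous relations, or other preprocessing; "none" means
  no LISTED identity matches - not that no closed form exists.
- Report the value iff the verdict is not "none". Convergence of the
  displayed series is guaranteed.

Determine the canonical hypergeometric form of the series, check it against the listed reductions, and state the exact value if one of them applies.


Structural cue: t_0 = -\frac{12}{7} here, and roots of the ratio polynomials (prefactor -12/7) are the negated parameters.
Step ratio: r(k) = -\frac{7}{8} * (k-\frac{2}{3}) (k-\frac{4}{7}) / [(k+\frac{2}{3}) (k+1)] ; factor over Q: parameters, x = -\frac{7}{8}, and C = -\frac{12}{7}.

This is -\frac{12}{7} * 2F1(-\frac{2}{3}, -\frac{4}{7}; \frac{2}{3}; -\frac{7}{8}) in reduced canonical form. Verdict: none - at argument -\frac{7}{8} the multisets {-\frac{2}{3}, -\frac{4}{7}} ; {\frac{2}{3}} match no listed identity.


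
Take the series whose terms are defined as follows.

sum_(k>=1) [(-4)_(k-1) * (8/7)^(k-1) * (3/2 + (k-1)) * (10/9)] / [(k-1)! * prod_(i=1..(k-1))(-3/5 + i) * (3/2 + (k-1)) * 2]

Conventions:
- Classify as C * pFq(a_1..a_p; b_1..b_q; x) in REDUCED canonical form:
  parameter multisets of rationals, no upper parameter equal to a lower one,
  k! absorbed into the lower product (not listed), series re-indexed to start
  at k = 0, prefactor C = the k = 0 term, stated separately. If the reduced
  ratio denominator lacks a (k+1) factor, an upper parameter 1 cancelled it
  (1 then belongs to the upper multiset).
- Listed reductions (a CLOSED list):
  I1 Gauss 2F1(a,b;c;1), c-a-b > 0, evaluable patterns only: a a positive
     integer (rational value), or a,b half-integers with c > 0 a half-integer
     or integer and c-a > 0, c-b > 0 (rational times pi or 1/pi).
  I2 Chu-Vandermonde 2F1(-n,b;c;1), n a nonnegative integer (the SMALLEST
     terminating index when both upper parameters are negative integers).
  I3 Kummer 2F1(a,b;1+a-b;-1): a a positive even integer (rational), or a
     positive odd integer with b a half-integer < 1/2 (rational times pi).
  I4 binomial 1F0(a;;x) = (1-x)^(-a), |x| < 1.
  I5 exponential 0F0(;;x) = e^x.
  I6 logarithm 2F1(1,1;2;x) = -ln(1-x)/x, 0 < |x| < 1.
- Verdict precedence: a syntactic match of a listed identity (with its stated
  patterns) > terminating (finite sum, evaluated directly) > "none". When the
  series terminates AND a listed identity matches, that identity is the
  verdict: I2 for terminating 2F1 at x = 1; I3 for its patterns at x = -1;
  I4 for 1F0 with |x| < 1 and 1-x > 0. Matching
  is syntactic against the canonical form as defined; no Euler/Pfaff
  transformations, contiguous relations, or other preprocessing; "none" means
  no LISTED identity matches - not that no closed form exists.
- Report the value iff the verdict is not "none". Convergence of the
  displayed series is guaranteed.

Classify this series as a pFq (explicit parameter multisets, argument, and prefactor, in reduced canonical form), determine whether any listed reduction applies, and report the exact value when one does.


This is 5/9 * 1F1(-4; 2/5; 8/7) in reduced canonical form. Verdict: terminating - the sum ends at index 4 because -4 is a negative integer; exact evaluation follows. Hence: -2158615/7714413.

Key step: t_0 being 5/9, the factor k + 3/2 cancels (top and bottom), leaving C = 5/9.
Term ratio: r(k) = (8/7) * (k-4) / [(k+2/5) (k+1)] - rational in k, leading ratio (8/7); with t_0 = 5/9, classification follows.


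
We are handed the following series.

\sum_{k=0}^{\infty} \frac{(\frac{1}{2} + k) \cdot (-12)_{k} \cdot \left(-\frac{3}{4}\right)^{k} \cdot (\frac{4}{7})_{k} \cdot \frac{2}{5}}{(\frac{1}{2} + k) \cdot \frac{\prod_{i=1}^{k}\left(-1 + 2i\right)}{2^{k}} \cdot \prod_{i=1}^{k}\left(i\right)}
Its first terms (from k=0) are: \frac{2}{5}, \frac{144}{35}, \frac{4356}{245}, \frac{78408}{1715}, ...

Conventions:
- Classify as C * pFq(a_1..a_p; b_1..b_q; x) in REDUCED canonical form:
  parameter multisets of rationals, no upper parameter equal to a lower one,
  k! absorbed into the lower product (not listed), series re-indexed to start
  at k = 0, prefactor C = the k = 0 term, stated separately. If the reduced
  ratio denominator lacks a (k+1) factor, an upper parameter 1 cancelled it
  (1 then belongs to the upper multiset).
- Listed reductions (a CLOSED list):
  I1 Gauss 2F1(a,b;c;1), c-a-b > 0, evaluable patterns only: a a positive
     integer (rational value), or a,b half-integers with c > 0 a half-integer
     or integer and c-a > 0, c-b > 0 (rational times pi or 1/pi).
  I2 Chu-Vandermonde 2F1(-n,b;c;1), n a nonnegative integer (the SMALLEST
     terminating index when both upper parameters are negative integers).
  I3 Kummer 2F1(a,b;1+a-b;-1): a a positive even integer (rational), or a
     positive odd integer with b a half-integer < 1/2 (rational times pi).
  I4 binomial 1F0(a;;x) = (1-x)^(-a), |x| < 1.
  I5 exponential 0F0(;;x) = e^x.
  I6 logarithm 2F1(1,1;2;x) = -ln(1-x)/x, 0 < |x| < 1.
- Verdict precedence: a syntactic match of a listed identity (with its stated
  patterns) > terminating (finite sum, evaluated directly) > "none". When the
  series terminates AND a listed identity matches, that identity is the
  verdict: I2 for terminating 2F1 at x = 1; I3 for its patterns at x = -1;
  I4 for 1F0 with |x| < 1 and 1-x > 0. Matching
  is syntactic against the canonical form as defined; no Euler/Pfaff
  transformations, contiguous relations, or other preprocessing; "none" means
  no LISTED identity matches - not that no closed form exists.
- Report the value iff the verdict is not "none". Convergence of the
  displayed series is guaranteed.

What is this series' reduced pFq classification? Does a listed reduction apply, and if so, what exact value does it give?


This is \frac{2}{5} * 2F1(-12, \frac{4}{7}; \frac{1}{2}; -\frac{3}{4}) in reduced canonical form. Verdict: terminating - no listed pattern fits, but -12 in the upper list cuts the series at k = 12; direct evaluation. Exact value: \frac{460363941324011503}{1095330262651135}.

Key observation: t_0 = \frac{2}{5} here, and striking the common factor k + 1/2 reduces the term (C = 2/5, x = -3/4).
Term ratio: r(k) = -\frac{3}{4} * (k-12) (k+\frac{4}{7}) / [(k+\frac{1}{2}) (k+1)] - poly over poly, x = -\frac{3}{4} from leading terms; C = \frac{2}{5} at k = 0.


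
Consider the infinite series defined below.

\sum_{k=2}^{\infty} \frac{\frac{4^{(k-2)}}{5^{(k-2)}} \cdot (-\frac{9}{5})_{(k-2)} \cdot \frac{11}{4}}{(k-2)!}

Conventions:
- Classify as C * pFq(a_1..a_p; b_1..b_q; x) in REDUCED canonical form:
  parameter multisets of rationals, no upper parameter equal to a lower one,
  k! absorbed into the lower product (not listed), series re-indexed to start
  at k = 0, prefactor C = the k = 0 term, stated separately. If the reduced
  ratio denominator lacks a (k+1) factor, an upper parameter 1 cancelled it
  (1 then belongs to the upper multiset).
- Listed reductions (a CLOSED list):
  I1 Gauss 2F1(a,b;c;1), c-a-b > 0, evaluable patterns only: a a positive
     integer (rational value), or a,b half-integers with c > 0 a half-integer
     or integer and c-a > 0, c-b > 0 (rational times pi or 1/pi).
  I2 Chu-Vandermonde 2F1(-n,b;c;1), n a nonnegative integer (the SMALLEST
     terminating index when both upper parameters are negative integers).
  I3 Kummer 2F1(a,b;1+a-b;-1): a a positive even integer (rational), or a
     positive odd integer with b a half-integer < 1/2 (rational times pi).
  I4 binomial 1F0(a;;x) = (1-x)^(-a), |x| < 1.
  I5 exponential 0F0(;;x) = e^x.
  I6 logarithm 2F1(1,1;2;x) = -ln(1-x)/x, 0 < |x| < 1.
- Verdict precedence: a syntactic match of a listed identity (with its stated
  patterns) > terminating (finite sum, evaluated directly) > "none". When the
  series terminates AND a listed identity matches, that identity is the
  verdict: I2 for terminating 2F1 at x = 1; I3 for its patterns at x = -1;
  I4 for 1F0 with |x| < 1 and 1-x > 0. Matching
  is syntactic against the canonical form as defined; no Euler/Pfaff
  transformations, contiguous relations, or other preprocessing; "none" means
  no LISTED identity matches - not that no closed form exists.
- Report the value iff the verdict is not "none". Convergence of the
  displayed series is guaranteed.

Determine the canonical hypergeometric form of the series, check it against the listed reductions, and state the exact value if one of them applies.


With C = \frac{11}{4}: the canonical form is 1F0(-\frac{9}{5}; -; \frac{4}{5}). Verdict (x = \frac{4}{5}): binomial (I4) applies (the 1F0 binomial series: exponent 9/5, x = \frac{4}{5}). Exact value: \frac{11}{4} \cdot \left(\frac{1}{5}\right)^{\frac{9}{5}}.

The tell: from the first term \frac{11}{4}: the two geometric factors (C = 11/4, x = 4/5) combine into one argument.
Term ratio: r(k) = \frac{4}{5} * (k-\frac{9}{5}) / [(k+1)] - rational in k, leading ratio \frac{4}{5}; with t_0 = \frac{11}{4}, classification follows.


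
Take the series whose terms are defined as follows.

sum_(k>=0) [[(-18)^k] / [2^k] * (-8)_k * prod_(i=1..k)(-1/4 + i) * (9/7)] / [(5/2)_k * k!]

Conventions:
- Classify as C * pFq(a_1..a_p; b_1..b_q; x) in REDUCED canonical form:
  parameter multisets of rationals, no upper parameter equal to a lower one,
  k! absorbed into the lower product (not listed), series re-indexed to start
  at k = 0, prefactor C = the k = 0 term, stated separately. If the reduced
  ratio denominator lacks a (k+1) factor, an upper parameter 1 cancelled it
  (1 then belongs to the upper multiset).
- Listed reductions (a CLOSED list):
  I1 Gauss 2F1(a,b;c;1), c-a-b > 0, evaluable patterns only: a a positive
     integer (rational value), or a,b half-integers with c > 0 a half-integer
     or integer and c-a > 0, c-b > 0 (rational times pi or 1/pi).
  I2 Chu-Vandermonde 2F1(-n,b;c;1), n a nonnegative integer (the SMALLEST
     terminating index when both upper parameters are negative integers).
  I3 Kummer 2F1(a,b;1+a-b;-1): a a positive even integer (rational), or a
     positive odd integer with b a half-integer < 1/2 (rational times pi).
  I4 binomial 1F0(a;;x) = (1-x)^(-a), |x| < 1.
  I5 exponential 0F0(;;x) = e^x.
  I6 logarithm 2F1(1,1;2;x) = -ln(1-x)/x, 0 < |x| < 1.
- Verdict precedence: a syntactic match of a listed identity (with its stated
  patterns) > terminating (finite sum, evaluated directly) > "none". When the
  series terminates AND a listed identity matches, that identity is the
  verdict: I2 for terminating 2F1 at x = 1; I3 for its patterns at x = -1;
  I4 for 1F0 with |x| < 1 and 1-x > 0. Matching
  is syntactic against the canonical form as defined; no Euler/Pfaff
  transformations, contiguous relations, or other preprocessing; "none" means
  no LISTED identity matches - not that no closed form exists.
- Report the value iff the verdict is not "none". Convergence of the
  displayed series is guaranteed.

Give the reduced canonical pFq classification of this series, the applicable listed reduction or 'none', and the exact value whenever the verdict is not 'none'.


At argument -9: a 2F1 with upper {-8, 3/4}, lower {5/2}, scaled by C = 9/7. Verdict: terminating - no listed pattern fits, but -8 in the upper list cuts the series at k = 8; direct evaluation. Exact value: 1397902567365/396032.

Structural cue: t_0 being 9/7, the two k-th powers (prefactor 9/7) combine into one argument.
Term ratio: r(k) = (-9) * (k-8) (k+3/4) / [(k+5/2) (k+1)] - rational in k. x = (-9); t_0 = 9/7; negate the roots.


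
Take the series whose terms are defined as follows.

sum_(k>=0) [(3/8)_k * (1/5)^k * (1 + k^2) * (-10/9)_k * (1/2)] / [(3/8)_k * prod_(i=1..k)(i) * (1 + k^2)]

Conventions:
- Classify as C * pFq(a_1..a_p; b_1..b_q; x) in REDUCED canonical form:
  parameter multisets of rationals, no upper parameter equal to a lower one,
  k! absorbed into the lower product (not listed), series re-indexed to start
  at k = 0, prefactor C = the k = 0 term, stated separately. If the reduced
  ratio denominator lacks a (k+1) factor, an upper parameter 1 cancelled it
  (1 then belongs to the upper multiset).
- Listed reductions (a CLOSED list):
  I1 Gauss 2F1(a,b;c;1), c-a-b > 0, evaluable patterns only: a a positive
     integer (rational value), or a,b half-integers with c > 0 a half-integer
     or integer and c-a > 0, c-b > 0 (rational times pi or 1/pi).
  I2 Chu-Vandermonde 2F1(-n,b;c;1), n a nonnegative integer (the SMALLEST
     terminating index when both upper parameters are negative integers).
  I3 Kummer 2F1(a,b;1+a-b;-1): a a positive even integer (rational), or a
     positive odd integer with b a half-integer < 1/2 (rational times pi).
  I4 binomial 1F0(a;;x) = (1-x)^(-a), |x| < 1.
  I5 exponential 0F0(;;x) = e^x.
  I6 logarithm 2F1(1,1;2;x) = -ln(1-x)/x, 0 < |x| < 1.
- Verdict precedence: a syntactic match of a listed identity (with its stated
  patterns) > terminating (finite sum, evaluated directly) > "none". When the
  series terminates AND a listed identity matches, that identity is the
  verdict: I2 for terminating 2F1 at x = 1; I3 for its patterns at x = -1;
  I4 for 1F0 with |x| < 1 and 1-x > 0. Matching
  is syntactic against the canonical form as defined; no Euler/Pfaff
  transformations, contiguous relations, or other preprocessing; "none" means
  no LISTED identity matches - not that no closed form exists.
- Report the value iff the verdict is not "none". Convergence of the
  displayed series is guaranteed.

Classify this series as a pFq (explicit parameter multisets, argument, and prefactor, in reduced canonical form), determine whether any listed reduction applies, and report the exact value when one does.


This is 1/2 * 1F0(-10/9; -; 1/5) in reduced canonical form. Verdict: this is the I4 binomial reduction (the 1F0 binomial series: exponent 10/9, x = 1/5). Hence: (1/2) * (4/5)^(10/9).

First insight: from the first term 1/2: the parameter 3/8 appears in both the upper and lower lists and cancels (alongside the other common factor).
Step ratio: r(k) = (1/5) * (k-10/9) / [(k+1)] - rational; roots negated = parameters, x = (1/5), C = 1/2.


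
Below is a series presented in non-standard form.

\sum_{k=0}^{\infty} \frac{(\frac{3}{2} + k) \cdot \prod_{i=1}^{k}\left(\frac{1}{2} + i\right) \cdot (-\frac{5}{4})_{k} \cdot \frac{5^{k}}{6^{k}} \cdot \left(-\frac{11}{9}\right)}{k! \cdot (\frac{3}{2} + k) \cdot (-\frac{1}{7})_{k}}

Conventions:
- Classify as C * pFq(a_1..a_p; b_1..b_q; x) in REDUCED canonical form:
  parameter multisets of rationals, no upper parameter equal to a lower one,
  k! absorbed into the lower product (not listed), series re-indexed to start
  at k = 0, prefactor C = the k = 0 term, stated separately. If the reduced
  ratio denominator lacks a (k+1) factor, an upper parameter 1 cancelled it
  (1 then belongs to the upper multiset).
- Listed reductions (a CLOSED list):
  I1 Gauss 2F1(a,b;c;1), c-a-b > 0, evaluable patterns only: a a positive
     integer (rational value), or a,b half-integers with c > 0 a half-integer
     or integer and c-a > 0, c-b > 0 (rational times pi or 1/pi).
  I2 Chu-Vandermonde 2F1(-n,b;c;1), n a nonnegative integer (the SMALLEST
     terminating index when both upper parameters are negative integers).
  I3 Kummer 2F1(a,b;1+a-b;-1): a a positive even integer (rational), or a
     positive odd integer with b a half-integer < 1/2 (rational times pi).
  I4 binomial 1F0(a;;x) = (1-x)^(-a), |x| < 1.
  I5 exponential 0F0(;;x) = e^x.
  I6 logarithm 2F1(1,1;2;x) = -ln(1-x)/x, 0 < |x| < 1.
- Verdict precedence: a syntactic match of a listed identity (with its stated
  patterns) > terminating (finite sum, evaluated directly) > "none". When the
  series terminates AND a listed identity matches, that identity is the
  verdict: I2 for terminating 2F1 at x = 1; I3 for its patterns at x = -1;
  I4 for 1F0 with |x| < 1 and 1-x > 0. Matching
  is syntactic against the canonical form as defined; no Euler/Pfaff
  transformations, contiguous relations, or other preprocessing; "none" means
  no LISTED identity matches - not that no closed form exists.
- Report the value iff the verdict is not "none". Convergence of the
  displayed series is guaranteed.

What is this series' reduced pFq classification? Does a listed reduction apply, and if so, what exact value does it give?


Key observation: t_0 being -\frac{11}{9}, the running product (C = -11/9) telescopes to a rising factorial.
Consecutive-term ratio: r(k) = \frac{5}{6} * (k-\frac{5}{4}) (k+\frac{3}{2}) / [(k-\frac{1}{7}) (k+1)] - rational; roots negated = parameters, x = \frac{5}{6}, C = -\frac{11}{9}.

The series (x = \frac{5}{6}) is 2F1: upper {-\frac{5}{4}, \frac{3}{2}}, lower {-\frac{1}{7}}, prefactor -\frac{11}{9}. Verdict: none (x = \frac{5}{6}): each listed identity misses the multisets {-\frac{5}{4}, \frac{3}{2}} ; {-\frac{1}{7}}.


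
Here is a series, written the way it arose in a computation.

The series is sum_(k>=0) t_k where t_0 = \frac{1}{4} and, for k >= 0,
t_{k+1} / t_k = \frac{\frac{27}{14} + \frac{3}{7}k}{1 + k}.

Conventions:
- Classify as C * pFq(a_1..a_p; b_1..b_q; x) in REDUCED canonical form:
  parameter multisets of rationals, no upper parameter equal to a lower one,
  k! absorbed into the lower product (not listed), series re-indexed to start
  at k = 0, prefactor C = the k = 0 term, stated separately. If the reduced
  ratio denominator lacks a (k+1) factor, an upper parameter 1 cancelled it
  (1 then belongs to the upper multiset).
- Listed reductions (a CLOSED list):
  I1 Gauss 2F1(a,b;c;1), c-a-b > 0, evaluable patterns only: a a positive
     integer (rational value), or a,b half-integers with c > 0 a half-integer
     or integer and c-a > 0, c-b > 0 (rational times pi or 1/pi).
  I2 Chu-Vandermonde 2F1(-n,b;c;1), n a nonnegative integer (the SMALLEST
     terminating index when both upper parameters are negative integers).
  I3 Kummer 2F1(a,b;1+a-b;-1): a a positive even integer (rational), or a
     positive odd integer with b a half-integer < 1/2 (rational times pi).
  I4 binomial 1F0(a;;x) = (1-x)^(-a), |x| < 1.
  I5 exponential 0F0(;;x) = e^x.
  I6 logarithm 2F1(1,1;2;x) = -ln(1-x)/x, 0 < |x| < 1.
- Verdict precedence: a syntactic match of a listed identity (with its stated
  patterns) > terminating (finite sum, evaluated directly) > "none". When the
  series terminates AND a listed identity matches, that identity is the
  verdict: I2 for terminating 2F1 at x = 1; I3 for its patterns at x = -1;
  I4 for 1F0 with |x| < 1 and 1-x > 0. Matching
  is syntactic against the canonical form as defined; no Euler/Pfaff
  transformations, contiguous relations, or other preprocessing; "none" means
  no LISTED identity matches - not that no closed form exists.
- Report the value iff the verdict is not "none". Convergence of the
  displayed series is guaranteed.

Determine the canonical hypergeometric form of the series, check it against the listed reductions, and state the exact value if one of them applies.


Structural cue: t_0 = \frac{1}{4} here, and the expanded ratio factors over Q; C = 1/4, x = 3/7, roots give parameters.
Consecutive-term ratio: r(k) = \frac{3}{7} * (k+\frac{9}{2}) / [(k+1)] ; factor over Q: parameters, x = \frac{3}{7}, and C = \frac{1}{4}.

Canonical form: C = \frac{1}{4} times 1F0 with upper {\frac{9}{2}}, lower {-}, x = \frac{3}{7}. Verdict: this is binomial (I4) (the 1F0 binomial series: exponent -9/2, x = \frac{3}{7}). Exact value: \frac{1}{4} \cdot \left(\frac{4}{7}\right)^{-\frac{9}{2}}.


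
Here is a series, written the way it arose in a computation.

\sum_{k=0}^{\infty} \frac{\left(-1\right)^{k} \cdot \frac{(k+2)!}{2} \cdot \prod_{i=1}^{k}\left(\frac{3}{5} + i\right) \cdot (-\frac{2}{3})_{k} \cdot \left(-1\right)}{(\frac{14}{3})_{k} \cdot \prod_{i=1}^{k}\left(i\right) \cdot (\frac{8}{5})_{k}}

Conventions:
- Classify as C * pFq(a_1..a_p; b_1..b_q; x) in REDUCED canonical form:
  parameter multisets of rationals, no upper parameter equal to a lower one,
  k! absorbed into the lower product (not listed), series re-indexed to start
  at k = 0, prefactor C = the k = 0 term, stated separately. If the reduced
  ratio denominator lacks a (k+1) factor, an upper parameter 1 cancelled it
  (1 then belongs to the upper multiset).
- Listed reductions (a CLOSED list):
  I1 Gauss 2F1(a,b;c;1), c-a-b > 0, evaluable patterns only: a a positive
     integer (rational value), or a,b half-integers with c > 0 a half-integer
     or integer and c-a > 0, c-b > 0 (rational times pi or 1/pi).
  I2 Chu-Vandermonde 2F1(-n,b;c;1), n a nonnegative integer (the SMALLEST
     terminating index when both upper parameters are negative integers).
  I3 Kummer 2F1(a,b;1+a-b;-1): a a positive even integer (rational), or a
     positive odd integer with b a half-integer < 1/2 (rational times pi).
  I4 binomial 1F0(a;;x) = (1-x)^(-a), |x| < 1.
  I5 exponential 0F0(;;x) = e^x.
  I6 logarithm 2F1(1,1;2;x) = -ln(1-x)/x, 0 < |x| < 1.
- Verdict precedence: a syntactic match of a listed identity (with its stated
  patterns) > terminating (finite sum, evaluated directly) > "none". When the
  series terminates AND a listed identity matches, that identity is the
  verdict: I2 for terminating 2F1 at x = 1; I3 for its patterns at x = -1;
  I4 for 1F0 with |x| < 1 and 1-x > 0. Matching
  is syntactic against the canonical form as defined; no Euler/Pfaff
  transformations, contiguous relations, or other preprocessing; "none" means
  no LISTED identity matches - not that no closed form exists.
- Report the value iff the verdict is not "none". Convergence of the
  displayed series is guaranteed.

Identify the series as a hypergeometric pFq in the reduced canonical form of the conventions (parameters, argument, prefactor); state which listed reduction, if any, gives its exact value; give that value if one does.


Reduced: x = -1, 2F1, upper = {-\frac{2}{3}, 3}, lower = {\frac{14}{3}}, C = -1. Verdict: none. No listed pattern accepts 2F1(-\frac{2}{3}, 3; \frac{14}{3}; -1).

Key observation: with t_0 = -1, the product of the first k integers (C = -1, x = -1) is k!.
Adjacent-term ratio: r(k) = -1 * (k-\frac{2}{3}) (k+3) / [(k+\frac{14}{3}) (k+1)] - rational in k. x = -1; t_0 = -1; negate the roots.


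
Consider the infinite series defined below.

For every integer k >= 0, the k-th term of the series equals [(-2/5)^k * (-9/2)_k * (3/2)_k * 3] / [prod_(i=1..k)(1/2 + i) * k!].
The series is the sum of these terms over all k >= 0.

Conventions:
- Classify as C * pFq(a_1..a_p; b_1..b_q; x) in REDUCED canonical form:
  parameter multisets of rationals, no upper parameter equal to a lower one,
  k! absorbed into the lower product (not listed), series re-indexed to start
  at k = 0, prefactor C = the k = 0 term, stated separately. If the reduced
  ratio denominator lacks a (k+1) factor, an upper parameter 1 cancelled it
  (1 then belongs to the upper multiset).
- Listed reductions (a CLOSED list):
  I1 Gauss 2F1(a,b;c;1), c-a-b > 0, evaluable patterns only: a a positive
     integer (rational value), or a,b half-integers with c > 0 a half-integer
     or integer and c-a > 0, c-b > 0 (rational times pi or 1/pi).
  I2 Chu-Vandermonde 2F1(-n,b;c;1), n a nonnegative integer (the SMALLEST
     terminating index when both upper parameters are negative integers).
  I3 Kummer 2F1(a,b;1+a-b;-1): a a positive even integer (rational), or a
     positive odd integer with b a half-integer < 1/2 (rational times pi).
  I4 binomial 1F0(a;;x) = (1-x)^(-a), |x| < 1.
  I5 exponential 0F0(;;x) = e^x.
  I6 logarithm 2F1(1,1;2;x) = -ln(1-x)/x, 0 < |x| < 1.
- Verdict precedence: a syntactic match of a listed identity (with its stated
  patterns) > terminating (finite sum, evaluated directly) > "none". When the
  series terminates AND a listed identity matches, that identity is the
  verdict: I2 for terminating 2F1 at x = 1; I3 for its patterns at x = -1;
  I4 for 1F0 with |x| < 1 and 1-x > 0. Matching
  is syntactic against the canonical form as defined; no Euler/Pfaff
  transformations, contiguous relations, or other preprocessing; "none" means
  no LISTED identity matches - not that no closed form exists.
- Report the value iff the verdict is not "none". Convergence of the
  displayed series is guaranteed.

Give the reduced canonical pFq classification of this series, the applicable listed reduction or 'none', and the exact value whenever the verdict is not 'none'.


First insight: with t_0 = 3, the lower running product (prefactor 3) is a rising factorial.
Ratio: r(k) = (-2/5) * (k-9/2) / [(k+1)] - poly over poly, x = (-2/5) from leading terms; C = 3 at k = 0.

Classification (C = 3): 1F0 with upper {-9/2}, lower {-}, argument x = -2/5. Verdict: this is binomial (I4) (the 1F0 binomial series: exponent 9/2, x = -2/5). Exact value: 3 * (7/5)^(9/2).


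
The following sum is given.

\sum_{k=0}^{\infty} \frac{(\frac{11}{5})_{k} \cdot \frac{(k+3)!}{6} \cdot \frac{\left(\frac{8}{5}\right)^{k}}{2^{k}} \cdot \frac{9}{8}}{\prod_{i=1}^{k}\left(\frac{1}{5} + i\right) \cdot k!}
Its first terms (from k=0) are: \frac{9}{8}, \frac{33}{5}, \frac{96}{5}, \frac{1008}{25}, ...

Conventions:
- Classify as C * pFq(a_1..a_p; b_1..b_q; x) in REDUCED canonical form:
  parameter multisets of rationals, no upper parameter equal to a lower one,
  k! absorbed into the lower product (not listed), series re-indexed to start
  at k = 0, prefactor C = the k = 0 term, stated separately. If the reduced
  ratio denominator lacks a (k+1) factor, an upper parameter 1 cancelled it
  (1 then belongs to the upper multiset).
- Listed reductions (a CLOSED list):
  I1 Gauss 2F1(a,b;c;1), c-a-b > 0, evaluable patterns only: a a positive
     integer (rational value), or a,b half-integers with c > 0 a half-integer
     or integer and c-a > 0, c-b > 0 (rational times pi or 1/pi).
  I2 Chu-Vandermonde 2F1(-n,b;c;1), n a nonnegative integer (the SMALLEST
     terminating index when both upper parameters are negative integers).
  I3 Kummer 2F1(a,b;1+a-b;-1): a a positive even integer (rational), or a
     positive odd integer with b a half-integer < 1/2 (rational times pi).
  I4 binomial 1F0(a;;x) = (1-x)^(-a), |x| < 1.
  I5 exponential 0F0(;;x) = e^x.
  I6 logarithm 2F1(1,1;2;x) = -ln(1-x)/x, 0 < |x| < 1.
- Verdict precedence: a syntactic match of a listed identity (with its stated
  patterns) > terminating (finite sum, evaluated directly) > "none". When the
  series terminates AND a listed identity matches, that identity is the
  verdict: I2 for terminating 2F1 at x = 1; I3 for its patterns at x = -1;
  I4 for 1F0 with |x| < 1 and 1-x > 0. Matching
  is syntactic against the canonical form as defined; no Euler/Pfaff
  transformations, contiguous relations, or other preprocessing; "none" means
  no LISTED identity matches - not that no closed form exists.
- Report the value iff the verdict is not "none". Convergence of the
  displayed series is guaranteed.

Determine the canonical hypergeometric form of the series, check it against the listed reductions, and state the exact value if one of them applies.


Classification (C = \frac{9}{8}): 2F1 with upper {\frac{11}{5}, 4}, lower {\frac{6}{5}}, argument x = \frac{4}{5}. Verdict: none. Every listed pattern misses the 2F1 form at \frac{4}{5}, upper {\frac{11}{5}, 4}.

First insight: from the first term \frac{9}{8}: the lower running product (C = 9/8, x = 4/5) is a rising factorial.
Ratio: r(k) = \frac{4}{5} * (k+\frac{11}{5}) (k+4) / [(k+\frac{6}{5}) (k+1)] ; factor over Q: parameters, x = \frac{4}{5}, and C = \frac{9}{8}.


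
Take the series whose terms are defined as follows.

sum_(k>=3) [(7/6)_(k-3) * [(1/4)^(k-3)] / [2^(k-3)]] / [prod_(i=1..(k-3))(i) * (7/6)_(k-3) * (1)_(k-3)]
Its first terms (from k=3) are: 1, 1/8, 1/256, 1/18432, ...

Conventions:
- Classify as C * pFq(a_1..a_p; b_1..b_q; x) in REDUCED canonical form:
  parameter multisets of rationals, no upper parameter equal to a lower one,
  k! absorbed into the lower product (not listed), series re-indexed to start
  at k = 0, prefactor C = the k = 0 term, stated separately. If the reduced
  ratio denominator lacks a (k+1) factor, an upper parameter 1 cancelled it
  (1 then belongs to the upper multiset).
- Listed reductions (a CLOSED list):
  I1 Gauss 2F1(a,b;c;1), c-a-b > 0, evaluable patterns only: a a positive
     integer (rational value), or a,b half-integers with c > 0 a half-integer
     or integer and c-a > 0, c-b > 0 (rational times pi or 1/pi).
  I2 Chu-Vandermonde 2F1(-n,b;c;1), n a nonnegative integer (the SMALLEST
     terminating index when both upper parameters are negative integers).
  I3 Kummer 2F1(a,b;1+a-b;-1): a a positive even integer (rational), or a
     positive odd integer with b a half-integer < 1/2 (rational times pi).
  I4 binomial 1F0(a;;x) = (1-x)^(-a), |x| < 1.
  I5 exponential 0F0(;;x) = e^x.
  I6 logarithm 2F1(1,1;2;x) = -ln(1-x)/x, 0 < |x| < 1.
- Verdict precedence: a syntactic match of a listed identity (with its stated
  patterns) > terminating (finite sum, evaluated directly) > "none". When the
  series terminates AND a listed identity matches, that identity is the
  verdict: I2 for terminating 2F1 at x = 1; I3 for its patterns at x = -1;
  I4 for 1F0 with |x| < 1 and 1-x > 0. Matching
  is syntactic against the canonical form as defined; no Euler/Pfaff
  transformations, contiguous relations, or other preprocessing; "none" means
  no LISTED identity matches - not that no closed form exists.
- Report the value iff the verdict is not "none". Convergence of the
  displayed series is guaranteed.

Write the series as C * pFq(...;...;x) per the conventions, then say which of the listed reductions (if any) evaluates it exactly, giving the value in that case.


First insight: x = (1/8) and the lower running product (prefactor 1) is a rising factorial.
Ratio: r(k) = (1/8) * 1 / [(k+1) (k+1)] - poly over poly, x = (1/8) from leading terms; C = 1 at k = 0.

At argument 1/8: a 0F1 with upper {-}, lower {1}, scaled by C = 1. Verdict: none. A 0F1 with upper {-} fits none of I1-I6 at x = 1/8; the sum runs forever.
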